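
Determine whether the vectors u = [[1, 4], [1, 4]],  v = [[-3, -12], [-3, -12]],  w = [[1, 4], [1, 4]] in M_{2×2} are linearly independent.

Take coordinates with respect to the standard basis {E₁₁, E₁₂, E₂₁, E₂₂}.
Place the vectors as rows of a 3×4 matrix and reduce to echelon form.
The reduction yields 1 nonzero row, so the rank is 1.
Since rank 1 < 3, the set is linearly dependent.

linearly dependent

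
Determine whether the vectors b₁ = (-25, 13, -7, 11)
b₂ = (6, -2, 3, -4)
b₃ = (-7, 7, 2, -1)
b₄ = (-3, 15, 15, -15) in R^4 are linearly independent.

linearly dependent

Place the vectors as rows of a 4×4 matrix and reduce to echelon form.
The reduction yields 2 nonzero rows, so the rank is 2.
Since rank 2 < 4, the set is linearly dependent.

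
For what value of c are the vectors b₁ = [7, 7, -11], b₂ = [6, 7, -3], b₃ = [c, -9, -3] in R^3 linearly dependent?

c = -48/7

The set is linearly dependent precisely when det[b₁; b₂; b₃] = 0.
The determinant works out to 56*c + 384.
Setting this to zero gives c = -48/7.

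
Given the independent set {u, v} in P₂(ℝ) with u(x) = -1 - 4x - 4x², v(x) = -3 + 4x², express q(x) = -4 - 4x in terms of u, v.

Identify each element with its coordinate vector in ℝ³ via {1, x, x²}.
Since u, v are independent, the coefficients expressing q are uniquely determined by a linear system.
The system has the unique solution (a₁, a₂) = (1, 1).

q = u + v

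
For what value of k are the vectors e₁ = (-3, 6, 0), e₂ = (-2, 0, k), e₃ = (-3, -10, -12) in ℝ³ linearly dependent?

k = -3

The set is linearly dependent precisely when det[e₁; e₂; e₃] = 0.
The determinant works out to -48*k - 144.
Solving -48*k - 144 = 0 yields k = -3.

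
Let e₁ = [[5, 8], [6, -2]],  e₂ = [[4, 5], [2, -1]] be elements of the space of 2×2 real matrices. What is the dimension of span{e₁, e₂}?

dim = 2

Represent each element by its coordinate vector in ℝ⁴.
Form the matrix with e₁, e₂ as columns and reduce.
Reduction leaves 2 leading entries, giving rank 2.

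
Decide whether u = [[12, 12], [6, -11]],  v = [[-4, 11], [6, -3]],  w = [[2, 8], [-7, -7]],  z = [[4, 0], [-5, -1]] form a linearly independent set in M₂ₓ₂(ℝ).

Write each element as a coordinate vector in ℝ⁴ using {E₁₁, E₁₂, E₂₁, E₂₂}.
Form the 4×4 matrix with these as columns; its determinant is -3982.
A nonzero determinant means the columns are linearly independent.

linearly independent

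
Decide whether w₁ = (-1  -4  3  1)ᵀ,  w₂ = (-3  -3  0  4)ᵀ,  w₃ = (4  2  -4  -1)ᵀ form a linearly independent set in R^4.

Row-reduce the matrix whose columns are w₁, w₂, w₃.
The reduction yields 3 nonzero rows, so the rank is 3.
Since rank = 3 (the number of vectors), the set is linearly independent.

linearly independent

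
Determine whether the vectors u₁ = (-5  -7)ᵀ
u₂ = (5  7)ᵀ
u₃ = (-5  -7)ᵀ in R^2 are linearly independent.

There are 3 vectors in a 2-dimensional space, so they cannot be linearly independent.

linearly dependent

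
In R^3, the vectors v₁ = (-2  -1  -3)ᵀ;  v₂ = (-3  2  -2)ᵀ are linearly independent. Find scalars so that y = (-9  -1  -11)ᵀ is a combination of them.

y = 3v₁ + v₂

Write y = c₁v₁ + c₂v₂ and equate components.
The system has the unique solution (c₁, c₂) = (3, 1).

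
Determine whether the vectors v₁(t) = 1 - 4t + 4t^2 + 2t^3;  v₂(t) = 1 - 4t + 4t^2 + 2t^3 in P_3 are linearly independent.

linearly dependent

Write each element as a coordinate vector in ℝ⁴ using {1, t, …, t^3}.
Place the vectors as rows of a 2×4 matrix and reduce to echelon form.
The reduction yields 1 nonzero row, so the rank is 1.
Since rank 1 < 2, the set is linearly dependent.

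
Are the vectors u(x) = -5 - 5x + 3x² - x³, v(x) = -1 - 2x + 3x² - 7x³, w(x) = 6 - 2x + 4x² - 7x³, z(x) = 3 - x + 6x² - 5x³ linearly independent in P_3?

Take coordinates with respect to the standard basis {1, x, …, x³}.
The matrix [u|v|w|z] has determinant -837.
A nonzero determinant means the columns are linearly independent.

linearly independent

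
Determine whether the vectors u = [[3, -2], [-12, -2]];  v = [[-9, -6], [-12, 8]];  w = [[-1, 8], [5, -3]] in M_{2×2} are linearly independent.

linearly independent

Write each element as a coordinate vector in ℝ⁴ using {E₁₁, E₁₂, E₂₁, E₂₂}.
Row-reduce the matrix whose columns are u, v, w.
The reduction yields 3 nonzero rows, so the rank is 3.
Since rank = 3 (the number of vectors), the set is linearly independent.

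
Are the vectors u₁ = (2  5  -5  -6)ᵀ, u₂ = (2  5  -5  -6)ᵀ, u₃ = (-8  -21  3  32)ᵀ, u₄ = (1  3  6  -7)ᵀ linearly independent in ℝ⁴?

linearly dependent

Row-reduce the matrix whose columns are u₁, u₂, u₃, u₄.
The reduction yields 2 nonzero rows, so the rank is 2.
Since rank 2 < 4, the set is linearly dependent.
Indeed u₁ - u₂ = 0.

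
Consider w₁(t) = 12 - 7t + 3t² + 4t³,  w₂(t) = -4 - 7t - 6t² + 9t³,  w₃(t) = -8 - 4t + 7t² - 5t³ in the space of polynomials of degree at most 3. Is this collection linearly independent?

linearly independent

Write each element as a coordinate vector in ℝ⁴ using {1, t, …, t³}.
Place the vectors as rows of a 3×4 matrix and reduce to echelon form.
The reduction yields 3 nonzero rows, so the rank is 3.
Since rank = 3 (the number of vectors), the set is linearly independent.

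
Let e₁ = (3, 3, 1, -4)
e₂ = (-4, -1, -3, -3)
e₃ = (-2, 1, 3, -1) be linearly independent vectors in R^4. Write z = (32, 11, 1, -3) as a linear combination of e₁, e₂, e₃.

Set up the augmented matrix [e₁ | e₂ | e₃ | z] and row-reduce.
Row-reducing the augmented matrix gives the unique coefficients (a₁, a₂, a₃) = (4, -3, -4).

z = 4e₁ - 3e₂ - 4e₃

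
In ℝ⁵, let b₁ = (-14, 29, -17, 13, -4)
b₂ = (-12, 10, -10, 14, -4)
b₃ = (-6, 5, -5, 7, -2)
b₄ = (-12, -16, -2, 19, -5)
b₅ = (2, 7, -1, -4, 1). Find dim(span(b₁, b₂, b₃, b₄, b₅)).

dim = 2

Row-reduce the 5×5 matrix with these as rows.
There are 2 pivot columns, so rank = 2.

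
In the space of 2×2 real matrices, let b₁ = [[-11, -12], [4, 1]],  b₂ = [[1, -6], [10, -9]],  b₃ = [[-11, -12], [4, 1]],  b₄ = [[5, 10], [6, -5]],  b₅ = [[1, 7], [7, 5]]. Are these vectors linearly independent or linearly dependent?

linearly dependent

Write each element as a coordinate vector in ℝ⁴ using {E₁₁, E₁₂, E₂₁, E₂₂}.
There are 5 vectors in a 4-dimensional space, so they cannot be linearly independent.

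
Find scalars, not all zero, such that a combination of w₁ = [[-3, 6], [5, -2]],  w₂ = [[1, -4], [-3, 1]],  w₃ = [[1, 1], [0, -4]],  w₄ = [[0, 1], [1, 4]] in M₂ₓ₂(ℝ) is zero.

Pass to coordinate vectors relative to the basis {E₁₁, E₁₂, E₂₁, E₂₂}.
Set up α₁w₁ + … + α₄w₄ = 0 and solve the homogeneous system.
A generator of the null space is (1, 2, 1, 1).

w₁ + 2w₂ + w₃ + w₄ = 0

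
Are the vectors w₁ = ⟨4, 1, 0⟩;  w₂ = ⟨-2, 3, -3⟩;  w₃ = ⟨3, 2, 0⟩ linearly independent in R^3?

linearly independent

Place the vectors as rows of a 3×3 matrix and reduce to echelon form.
The reduction yields 3 nonzero rows, so the rank is 3.
Since rank = 3 (the number of vectors), the set is linearly independent.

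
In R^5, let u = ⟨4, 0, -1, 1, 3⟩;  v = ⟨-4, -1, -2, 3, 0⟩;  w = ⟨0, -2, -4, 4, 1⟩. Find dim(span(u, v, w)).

Apply Gaussian elimination to the matrix whose rows are u, v, w.
Exactly 3 pivots survive; hence the rank is 3.

dim = 3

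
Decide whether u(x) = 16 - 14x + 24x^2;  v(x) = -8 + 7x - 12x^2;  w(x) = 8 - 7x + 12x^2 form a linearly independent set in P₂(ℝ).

linearly dependent

Write each element as a coordinate vector in ℝ³ using {1, x, x^2}.
Form the 3×3 matrix with these as columns; its determinant is 0.
A zero determinant means the columns are linearly dependent.
Indeed u + 2v = 0.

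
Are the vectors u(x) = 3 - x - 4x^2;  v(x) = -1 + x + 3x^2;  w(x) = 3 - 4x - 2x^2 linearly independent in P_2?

linearly independent

Take coordinates with respect to the standard basis {1, x, x^2}.
The matrix [u|v|w] has determinant 19.
A nonzero determinant means the columns are linearly independent.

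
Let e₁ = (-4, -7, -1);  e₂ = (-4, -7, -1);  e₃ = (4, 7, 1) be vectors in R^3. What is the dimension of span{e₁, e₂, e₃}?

dim = 1

Row-reduce the 3×3 matrix with these as rows.
Reduction leaves 1 leading entry, giving rank 1.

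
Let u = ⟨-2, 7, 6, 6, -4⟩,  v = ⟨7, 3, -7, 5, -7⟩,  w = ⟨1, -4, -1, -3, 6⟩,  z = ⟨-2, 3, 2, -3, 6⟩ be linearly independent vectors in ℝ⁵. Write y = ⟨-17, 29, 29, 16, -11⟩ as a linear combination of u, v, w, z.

y = 3u - v - 2w + z

Set up the augmented matrix [u | v | w | z | y] and row-reduce.
The system has the unique solution (c₁, …, c₄) = (3, -1, -2, 1).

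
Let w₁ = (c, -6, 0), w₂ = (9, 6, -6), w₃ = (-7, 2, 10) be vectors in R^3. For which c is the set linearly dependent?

The set is linearly dependent precisely when det[w₁; w₂; w₃] = 0.
Expanding, det = 72*c + 288.
Solving 72*c + 288 = 0 yields c = -4.

c = -4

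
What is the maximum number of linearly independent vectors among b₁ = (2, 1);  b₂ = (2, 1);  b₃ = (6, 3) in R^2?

1

Row-reduce the 3×2 matrix with these as rows.
Exactly 1 pivot survives; hence the rank is 1.
(With 3 elements in a 2-dimensional space the rank is at most 2.)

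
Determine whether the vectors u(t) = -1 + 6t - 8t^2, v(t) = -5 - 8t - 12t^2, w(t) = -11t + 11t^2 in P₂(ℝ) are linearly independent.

Write each element as a coordinate vector in ℝ³ using {1, t, t^2}.
Form the 3×3 matrix with these as columns; its determinant is 110.
A nonzero determinant means the columns are linearly independent.

linearly independent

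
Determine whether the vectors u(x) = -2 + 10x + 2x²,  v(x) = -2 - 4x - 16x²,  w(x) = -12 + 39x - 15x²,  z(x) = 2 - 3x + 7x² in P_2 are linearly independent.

Take coordinates with respect to the standard basis {1, x, x²}.
There are 4 vectors in a 3-dimensional space, so they cannot be linearly independent.

linearly dependent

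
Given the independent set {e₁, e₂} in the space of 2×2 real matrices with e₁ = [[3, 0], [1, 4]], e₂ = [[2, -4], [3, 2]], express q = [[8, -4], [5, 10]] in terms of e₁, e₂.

q = 2e₁ + e₂

Take coordinate vectors relative to {E₁₁, E₁₂, E₂₁, E₂₂}.
Since e₁, e₂ are independent, the coefficients expressing q are uniquely determined by a linear system.
Back-substitution yields (a₁, a₂) = (2, 1).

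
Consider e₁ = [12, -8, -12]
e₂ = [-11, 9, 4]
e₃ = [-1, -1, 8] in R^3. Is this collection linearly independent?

linearly dependent

Row-reduce the matrix whose columns are e₁, e₂, e₃.
The reduction yields 2 nonzero rows, so the rank is 2.
Since rank 2 < 3, the set is linearly dependent.
Indeed e₁ + e₂ + e₃ = 0.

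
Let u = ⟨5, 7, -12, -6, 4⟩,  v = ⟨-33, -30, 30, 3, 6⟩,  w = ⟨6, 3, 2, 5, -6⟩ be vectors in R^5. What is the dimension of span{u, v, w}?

Row-reduce the 3×5 matrix with these as rows.
The echelon form has 2 nonzero rows, so the rank is 2.

2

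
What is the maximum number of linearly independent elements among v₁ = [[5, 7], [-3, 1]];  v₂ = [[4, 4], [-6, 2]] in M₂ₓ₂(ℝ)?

Represent each element by its coordinate vector in ℝ⁴.
Apply Gaussian elimination to the matrix whose rows are v₁, v₂.
The echelon form has 2 nonzero rows, so the rank is 2.

2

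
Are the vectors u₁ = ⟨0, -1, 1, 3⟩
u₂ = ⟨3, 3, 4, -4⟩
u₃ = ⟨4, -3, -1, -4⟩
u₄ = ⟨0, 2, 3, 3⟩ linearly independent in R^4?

The matrix [u₁|u₂|u₃|u₄] has determinant -65.
A nonzero determinant means the columns are linearly independent.

linearly independent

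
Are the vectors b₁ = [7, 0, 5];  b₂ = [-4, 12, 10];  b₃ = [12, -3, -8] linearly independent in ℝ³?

Row-reduce the matrix whose columns are b₁, b₂, b₃.
The reduction yields 3 nonzero rows, so the rank is 3.
Since rank = 3 (the number of vectors), the set is linearly independent.

linearly independent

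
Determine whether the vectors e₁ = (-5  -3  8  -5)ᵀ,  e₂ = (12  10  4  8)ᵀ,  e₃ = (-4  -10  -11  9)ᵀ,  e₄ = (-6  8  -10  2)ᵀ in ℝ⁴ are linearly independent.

linearly independent

The matrix [e₁|e₂|e₃|e₄] has determinant -19148.
A nonzero determinant means the columns are linearly independent.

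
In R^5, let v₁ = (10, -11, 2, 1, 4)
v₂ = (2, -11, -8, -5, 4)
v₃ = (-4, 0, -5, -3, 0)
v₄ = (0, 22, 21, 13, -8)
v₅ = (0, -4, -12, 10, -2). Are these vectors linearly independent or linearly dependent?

linearly dependent

The matrix [v₁|v₂|v₃|v₄|v₅] has determinant 0.
A zero determinant means the columns are linearly dependent.
Indeed v₁ - v₂ + 2v₃ = 0.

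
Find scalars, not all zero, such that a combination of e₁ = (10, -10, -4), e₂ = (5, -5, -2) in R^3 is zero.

e₁ - 2e₂ = 0

Write the vectors as columns of a matrix and find a nonzero vector in its null space.
One solution (up to scaling) is (1, -2).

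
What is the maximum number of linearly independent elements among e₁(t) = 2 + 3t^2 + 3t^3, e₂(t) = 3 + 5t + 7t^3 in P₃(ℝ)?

2

Represent each element by its coordinate vector in ℝ⁴.
Form the matrix with e₁, e₂ as columns and reduce.
Reduction leaves 2 leading entries, giving rank 2.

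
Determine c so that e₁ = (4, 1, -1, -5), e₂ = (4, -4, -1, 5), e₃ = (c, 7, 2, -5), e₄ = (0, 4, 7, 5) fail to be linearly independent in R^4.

Dependence holds iff the 4×4 matrix [e₁ e₂ e₃ e₄] is singular.
Cofactor expansion gives det = 40*c + 740.
This vanishes exactly when c = -37/2.

c = -37/2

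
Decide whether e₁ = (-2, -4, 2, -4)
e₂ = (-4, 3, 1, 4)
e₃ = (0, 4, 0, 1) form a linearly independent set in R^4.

Place the vectors as rows of a 3×4 matrix and reduce to echelon form.
The reduction yields 3 nonzero rows, so the rank is 3.
Since rank = 3 (the number of vectors), the set is linearly independent.

linearly independent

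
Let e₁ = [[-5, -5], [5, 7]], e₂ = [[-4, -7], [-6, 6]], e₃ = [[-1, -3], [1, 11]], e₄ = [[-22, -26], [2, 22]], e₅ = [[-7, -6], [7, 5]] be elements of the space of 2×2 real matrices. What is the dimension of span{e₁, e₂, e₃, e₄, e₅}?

Represent each element by its coordinate vector in ℝ⁴.
Put the 4×5 matrix [e₁|e₂|e₃|e₄|e₅] into echelon form.
Reduction leaves 3 leading entries, giving rank 3.
(With 5 elements in a 4-dimensional space the rank is at most 4.)

3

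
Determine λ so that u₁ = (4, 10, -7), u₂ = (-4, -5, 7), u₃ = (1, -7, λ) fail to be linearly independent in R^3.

The set is linearly dependent precisely when det[u₁; u₂; u₃] = 0.
The determinant works out to 20*λ + 35.
Setting this to zero gives λ = -7/4.

λ = -7/4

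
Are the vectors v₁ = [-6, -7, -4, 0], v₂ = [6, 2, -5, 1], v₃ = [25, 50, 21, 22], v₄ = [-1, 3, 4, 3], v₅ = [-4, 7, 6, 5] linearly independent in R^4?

There are 5 vectors in a 4-dimensional space, so they cannot be linearly independent.

linearly dependent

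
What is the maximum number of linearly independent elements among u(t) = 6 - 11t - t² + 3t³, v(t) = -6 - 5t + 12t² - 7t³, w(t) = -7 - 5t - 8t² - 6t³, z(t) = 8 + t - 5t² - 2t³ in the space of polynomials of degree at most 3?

Use coordinates relative to {1, t, …, t³}.
Apply Gaussian elimination to the matrix whose rows are u, v, w, z.
The echelon form has 4 nonzero rows, so the rank is 4.

4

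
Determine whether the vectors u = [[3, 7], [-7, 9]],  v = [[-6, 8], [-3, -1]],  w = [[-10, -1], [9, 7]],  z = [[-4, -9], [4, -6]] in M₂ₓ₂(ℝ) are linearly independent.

linearly independent

Write each element as a coordinate vector in ℝ⁴ using {E₁₁, E₁₂, E₂₁, E₂₂}.
Form the 4×4 matrix with these as columns; its determinant is 7722.
A nonzero determinant means the columns are linearly independent.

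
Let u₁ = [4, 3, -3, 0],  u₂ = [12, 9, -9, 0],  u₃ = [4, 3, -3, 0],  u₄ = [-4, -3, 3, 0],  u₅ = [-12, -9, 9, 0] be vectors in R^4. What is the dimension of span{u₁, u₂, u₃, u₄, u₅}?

dim = 1

Put the 4×5 matrix [u₁|u₂|u₃|u₄|u₅] into echelon form.
There is 1 pivot column, so rank = 1.
(With 5 elements in a 4-dimensional space the rank is at most 4.)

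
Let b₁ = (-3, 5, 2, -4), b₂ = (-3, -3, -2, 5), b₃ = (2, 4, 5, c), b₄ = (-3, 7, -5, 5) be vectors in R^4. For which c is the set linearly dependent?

Dependence holds iff the 4×4 matrix [b₁ b₂ b₃ b₄] is singular.
Expanding, det = 192*c + 1792.
Setting this to zero gives c = -28/3.

c = -28/3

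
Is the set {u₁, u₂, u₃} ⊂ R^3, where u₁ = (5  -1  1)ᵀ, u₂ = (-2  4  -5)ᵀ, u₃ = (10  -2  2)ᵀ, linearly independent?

linearly dependent

The matrix [u₁|u₂|u₃] has determinant 0.
A zero determinant means the columns are linearly dependent.
Indeed 2u₁ - u₃ = 0.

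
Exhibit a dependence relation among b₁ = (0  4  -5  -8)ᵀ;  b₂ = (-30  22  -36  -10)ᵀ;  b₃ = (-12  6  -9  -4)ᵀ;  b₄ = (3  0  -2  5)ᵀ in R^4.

b₁ - b₂ + 3b₃ + 2b₄ = 0

Row-reduce the matrix with b₁, b₂, b₃, b₄ as columns; the null space gives the coefficients.
A generator of the null space is (1, -1, 3, 2).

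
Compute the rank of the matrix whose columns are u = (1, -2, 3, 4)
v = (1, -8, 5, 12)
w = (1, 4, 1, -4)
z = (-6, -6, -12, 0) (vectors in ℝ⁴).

Form the matrix with u, v, w, z as columns and reduce.
The echelon form has 2 nonzero rows, so the rank is 2.

2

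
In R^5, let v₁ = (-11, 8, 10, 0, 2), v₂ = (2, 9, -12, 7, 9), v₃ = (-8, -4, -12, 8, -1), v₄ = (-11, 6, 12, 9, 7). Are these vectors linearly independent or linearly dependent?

Row-reduce the matrix whose columns are v₁, v₂, v₃, v₄.
The reduction yields 4 nonzero rows, so the rank is 4.
Since rank = 4 (the number of vectors), the set is linearly independent.

linearly independent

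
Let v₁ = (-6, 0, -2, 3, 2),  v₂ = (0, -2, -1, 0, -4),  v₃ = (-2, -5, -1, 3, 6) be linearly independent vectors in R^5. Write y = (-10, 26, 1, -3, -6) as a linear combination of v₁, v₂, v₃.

Write y = a₁v₁ + … + a₃v₃ and equate components.
The system has the unique solution (a₁, a₂, a₃) = (3, -3, -4).

y = 3v₁ - 3v₂ - 4v₃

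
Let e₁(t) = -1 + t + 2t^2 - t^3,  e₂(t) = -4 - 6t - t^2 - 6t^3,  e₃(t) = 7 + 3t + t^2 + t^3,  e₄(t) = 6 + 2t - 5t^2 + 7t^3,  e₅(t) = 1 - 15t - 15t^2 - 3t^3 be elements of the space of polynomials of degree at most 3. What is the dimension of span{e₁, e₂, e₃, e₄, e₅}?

dim = 4

Represent each element by its coordinate vector in ℝ⁴.
Form the matrix with e₁, e₂, e₃, e₄, e₅ as columns and reduce.
Exactly 4 pivots survive; hence the rank is 4.
(With 5 elements in a 4-dimensional space the rank is at most 4.)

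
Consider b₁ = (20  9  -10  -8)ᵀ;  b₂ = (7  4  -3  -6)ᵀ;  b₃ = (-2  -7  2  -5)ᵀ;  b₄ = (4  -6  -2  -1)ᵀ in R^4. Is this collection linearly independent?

linearly dependent

Row-reduce the matrix whose columns are b₁, b₂, b₃, b₄.
The reduction yields 3 nonzero rows, so the rank is 3.
Since rank 3 < 4, the set is linearly dependent.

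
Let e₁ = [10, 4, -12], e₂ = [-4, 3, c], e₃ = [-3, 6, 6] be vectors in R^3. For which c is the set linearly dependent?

c = 19/3

Dependence holds iff the 3×3 matrix [e₁ e₂ e₃] is singular.
The determinant works out to 456 - 72*c.
This vanishes exactly when c = 19/3.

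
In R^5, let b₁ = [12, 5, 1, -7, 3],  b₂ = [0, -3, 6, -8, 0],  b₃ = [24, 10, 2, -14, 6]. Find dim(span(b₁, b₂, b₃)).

dim = 2

Apply Gaussian elimination to the matrix whose rows are b₁, b₂, b₃.
Reduction leaves 2 leading entries, giving rank 2.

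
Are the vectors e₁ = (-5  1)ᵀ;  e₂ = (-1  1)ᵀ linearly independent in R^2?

linearly independent

The matrix [e₁|e₂] has determinant -4.
A nonzero determinant means the columns are linearly independent.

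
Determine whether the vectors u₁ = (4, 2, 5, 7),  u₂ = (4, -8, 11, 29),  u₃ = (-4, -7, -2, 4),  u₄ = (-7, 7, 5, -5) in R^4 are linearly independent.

Row-reduce the matrix whose columns are u₁, u₂, u₃, u₄.
The reduction yields 3 nonzero rows, so the rank is 3.
Since rank 3 < 4, the set is linearly dependent.
Indeed 3u₁ - u₂ + 2u₃ = 0.

linearly dependent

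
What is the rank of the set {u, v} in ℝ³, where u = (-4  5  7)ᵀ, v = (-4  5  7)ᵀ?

1

Put the 3×2 matrix [u|v] into echelon form.
Exactly 1 pivot survives; hence the rank is 1.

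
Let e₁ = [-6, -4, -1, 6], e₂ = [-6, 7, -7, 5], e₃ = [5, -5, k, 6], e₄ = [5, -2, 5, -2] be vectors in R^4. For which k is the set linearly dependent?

The vectors are dependent exactly when the determinant of the matrix with rows e₁, e₂, e₃, e₄ vanishes.
Cofactor expansion gives det = 1743 - 166*k.
Setting this to zero gives k = 21/2.

k = 21/2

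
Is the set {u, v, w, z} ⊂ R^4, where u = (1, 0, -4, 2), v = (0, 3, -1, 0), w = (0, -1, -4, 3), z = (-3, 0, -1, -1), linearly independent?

Form the 4×4 matrix with these as columns; its determinant is 52.
A nonzero determinant means the columns are linearly independent.

linearly independent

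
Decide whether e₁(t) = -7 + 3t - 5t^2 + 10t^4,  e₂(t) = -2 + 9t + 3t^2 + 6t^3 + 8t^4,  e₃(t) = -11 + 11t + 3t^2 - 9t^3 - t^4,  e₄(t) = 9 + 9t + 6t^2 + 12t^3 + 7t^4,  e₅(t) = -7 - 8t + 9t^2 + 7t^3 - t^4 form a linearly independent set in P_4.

linearly independent

Take coordinates with respect to the standard basis {1, t, …, t^4}.
Form the 5×5 matrix with these as columns; its determinant is 46693.
A nonzero determinant means the columns are linearly independent.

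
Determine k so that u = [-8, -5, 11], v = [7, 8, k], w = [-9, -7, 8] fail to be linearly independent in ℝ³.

The set is linearly dependent precisely when det[u; v; w] = 0.
The determinant works out to 21 - 11*k.
Setting this to zero gives k = 21/11.

k = 21/11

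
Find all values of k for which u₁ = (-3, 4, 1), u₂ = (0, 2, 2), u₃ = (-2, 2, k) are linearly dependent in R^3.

The vectors are dependent exactly when the determinant of the matrix with rows u₁, u₂, u₃ vanishes.
The determinant works out to -6*k.
Setting this to zero gives k = 0.

k = 0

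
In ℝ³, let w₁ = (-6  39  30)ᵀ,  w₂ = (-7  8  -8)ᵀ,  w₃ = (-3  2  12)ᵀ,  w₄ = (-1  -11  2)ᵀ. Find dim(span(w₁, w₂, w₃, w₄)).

3

Put the 3×4 matrix [w₁|w₂|w₃|w₄] into echelon form.
The echelon form has 3 nonzero rows, so the rank is 3.
(With 4 elements in a 3-dimensional space the rank is at most 3.)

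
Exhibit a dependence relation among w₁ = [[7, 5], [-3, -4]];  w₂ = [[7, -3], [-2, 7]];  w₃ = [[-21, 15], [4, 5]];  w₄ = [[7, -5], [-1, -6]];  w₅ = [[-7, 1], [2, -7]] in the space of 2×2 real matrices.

Pass to coordinate vectors relative to the basis {E₁₁, E₁₂, E₂₁, E₂₂}.
Set up α₁w₁ + … + α₅w₅ = 0 and solve the homogeneous system.
A generator of the null space is (0, 2, 1, 2, 1).

2w₂ + w₃ + 2w₄ + w₅ = 0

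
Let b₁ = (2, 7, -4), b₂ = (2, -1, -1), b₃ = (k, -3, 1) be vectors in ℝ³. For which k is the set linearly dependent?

k = 2/11

The set is linearly dependent precisely when det[b₁; b₂; b₃] = 0.
Cofactor expansion gives det = 2 - 11*k.
Setting this to zero gives k = 2/11.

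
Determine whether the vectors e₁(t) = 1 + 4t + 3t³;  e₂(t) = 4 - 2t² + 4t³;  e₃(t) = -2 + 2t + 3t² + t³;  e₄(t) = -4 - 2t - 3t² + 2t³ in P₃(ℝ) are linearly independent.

Write each element as a coordinate vector in ℝ⁴ using {1, t, …, t³}.
Place the vectors as rows of a 4×4 matrix and reduce to echelon form.
The reduction yields 4 nonzero rows, so the rank is 4.
Since rank = 4 (the number of vectors), the set is linearly independent.

linearly independent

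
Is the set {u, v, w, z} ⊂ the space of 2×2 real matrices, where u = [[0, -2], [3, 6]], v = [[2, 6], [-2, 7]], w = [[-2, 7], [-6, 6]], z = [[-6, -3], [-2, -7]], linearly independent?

linearly independent

Take coordinates with respect to the standard basis {E₁₁, E₁₂, E₂₁, E₂₂}.
Place the vectors as rows of a 4×4 matrix and reduce to echelon form.
The reduction yields 4 nonzero rows, so the rank is 4.
Since rank = 4 (the number of vectors), the set is linearly independent.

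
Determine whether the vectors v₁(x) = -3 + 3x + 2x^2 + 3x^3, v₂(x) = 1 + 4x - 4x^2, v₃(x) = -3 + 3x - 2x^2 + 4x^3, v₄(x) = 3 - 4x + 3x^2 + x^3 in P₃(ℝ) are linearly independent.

Write each element as a coordinate vector in ℝ⁴ using {1, x, …, x^3}.
Place the vectors as rows of a 4×4 matrix and reduce to echelon form.
The reduction yields 4 nonzero rows, so the rank is 4.
Since rank = 4 (the number of vectors), the set is linearly independent.

linearly independent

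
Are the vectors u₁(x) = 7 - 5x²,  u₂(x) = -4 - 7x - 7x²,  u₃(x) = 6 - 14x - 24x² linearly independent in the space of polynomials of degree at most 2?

Take coordinates with respect to the standard basis {1, x, x²}.
The matrix [u₁|u₂|u₃] has determinant 0.
A zero determinant means the columns are linearly dependent.

linearly dependent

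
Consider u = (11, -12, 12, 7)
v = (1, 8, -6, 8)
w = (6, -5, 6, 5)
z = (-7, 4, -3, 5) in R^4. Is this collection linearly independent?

The matrix [u|v|w|z] has determinant 831.
A nonzero determinant means the columns are linearly independent.

linearly independent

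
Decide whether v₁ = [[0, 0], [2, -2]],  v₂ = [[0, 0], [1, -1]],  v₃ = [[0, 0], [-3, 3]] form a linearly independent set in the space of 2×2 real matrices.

linearly dependent

Write each element as a coordinate vector in ℝ⁴ using {E₁₁, E₁₂, E₂₁, E₂₂}.
Place the vectors as rows of a 3×4 matrix and reduce to echelon form.
The reduction yields 1 nonzero row, so the rank is 1.
Since rank 1 < 3, the set is linearly dependent.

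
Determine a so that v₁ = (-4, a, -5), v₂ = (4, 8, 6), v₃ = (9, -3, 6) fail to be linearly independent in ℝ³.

Dependence holds iff the 3×3 matrix [v₁ v₂ v₃] is singular.
Cofactor expansion gives det = 30*a + 156.
Solving 30*a + 156 = 0 yields a = -26/5.

a = -26/5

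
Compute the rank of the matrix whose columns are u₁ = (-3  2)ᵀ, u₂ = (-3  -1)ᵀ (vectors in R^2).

Put the 2×2 matrix [u₁|u₂] into echelon form.
There are 2 pivot columns, so rank = 2.

2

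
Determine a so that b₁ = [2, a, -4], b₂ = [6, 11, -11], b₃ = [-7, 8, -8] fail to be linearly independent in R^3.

a = 4

Place the vectors as rows of a 3×3 matrix; dependence ⇔ determinant zero.
Cofactor expansion gives det = 125*a - 500.
Solving 125*a - 500 = 0 yields a = 4.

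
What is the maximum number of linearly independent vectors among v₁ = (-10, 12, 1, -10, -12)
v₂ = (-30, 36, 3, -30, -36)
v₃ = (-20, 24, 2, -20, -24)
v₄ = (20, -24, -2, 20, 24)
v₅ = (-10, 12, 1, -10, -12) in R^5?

Row-reduce the 5×5 matrix with these as rows.
Exactly 1 pivot survives; hence the rank is 1.

1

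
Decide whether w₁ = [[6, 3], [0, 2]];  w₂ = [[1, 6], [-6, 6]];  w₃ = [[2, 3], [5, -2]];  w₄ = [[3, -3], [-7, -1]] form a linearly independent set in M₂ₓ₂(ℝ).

Take coordinates with respect to the standard basis {E₁₁, E₁₂, E₂₁, E₂₂}.
Row-reduce the matrix whose columns are w₁, w₂, w₃, w₄.
The reduction yields 4 nonzero rows, so the rank is 4.
Since rank = 4 (the number of vectors), the set is linearly independent.

linearly independent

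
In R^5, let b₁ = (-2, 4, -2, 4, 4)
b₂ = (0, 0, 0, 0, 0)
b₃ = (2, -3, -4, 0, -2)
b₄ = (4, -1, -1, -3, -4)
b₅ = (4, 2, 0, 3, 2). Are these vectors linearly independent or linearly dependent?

One of the vectors is the zero vector, so the set is linearly dependent.

linearly dependent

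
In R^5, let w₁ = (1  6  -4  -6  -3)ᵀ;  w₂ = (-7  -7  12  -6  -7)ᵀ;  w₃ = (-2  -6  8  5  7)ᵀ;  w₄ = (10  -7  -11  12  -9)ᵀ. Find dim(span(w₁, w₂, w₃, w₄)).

Row-reduce the 4×5 matrix with these as rows.
Reduction leaves 4 leading entries, giving rank 4.

dim = 4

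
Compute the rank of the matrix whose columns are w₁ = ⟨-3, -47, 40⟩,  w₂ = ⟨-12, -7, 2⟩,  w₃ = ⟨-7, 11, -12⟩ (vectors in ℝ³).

Row-reduce the 3×3 matrix with these as rows.
Exactly 2 pivots survive; hence the rank is 2.

2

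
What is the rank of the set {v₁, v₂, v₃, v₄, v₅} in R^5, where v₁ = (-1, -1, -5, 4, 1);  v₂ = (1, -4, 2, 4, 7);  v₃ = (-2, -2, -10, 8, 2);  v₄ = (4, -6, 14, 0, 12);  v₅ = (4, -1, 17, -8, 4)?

Put the 5×5 matrix [v₁|v₂|v₃|v₄|v₅] into echelon form.
The echelon form has 2 nonzero rows, so the rank is 2.

rank 2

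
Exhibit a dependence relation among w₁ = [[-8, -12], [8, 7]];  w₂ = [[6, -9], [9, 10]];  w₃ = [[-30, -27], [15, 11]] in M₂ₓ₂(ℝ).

3w₁ - w₂ - w₃ = 0

Write each element as a vector in ℝ⁴ using {E₁₁, E₁₂, E₂₁, E₂₂}.
Row-reduce the matrix with w₁, w₂, w₃ as columns; the null space gives the coefficients.
A generator of the null space is (3, -1, -1).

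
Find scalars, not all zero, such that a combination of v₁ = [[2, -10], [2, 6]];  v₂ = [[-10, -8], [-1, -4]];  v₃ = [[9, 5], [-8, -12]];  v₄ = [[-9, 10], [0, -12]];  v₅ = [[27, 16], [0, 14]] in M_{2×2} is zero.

Take coordinates with respect to {E₁₁, E₁₂, E₂₁, E₂₂}.
Set up α₁v₁ + … + α₅v₅ = 0 and solve the homogeneous system.
A generator of the null space is (1, 2, 0, 1, 1).

v₁ + 2v₂ + v₄ + v₅ = 0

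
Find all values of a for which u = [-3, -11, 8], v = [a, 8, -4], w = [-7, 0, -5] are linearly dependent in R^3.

Dependence holds iff the 3×3 matrix [u v w] is singular.
Expanding, det = 260 - 55*a.
Setting this to zero gives a = 52/11.

a = 52/11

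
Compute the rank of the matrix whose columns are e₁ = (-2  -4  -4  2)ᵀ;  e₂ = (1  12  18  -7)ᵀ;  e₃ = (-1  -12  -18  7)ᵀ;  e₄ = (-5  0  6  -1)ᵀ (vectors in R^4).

2

Apply Gaussian elimination to the matrix whose rows are e₁, e₂, e₃, e₄.
There are 2 pivot columns, so rank = 2.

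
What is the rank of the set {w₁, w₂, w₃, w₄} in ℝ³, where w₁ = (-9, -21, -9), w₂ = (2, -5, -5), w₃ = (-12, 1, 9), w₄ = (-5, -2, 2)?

Row-reduce the 4×3 matrix with these as rows.
Exactly 2 pivots survive; hence the rank is 2.
(With 4 elements in a 3-dimensional space the rank is at most 3.)

rank 2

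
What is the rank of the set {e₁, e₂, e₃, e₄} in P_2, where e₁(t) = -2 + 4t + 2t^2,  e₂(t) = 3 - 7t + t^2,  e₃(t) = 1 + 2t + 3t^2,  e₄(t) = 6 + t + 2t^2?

rank 3

Represent each element by its coordinate vector in ℝ³.
Row-reduce the 4×3 matrix with these as rows.
There are 3 pivot columns, so rank = 3.
(With 4 elements in a 3-dimensional space the rank is at most 3.)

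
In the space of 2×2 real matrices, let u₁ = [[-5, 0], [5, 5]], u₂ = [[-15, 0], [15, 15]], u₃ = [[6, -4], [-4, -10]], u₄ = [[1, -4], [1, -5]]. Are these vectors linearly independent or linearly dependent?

Take coordinates with respect to the standard basis {E₁₁, E₁₂, E₂₁, E₂₂}.
Place the vectors as rows of a 4×4 matrix and reduce to echelon form.
The reduction yields 2 nonzero rows, so the rank is 2.
Since rank 2 < 4, the set is linearly dependent.
Indeed 3u₁ - u₂ = 0.

linearly dependent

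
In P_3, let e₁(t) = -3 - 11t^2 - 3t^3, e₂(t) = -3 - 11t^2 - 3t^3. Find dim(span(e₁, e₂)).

Use coordinates relative to {1, t, …, t^3}.
Form the matrix with e₁, e₂ as columns and reduce.
There is 1 pivot column, so rank = 1.

1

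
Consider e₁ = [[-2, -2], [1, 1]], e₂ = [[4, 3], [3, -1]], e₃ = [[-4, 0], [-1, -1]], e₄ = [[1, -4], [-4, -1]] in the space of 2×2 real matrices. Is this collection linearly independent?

linearly independent

Write each element as a coordinate vector in ℝ⁴ using {E₁₁, E₁₂, E₂₁, E₂₂}.
The matrix [e₁|e₂|e₃|e₄] has determinant -130.
A nonzero determinant means the columns are linearly independent.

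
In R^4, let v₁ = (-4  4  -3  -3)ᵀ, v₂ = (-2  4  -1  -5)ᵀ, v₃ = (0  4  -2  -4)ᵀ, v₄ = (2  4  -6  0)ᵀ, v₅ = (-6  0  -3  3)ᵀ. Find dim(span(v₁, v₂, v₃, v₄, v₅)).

Apply Gaussian elimination to the matrix whose rows are v₁, v₂, v₃, v₄, v₅.
Reduction leaves 3 leading entries, giving rank 3.
(With 5 elements in a 4-dimensional space the rank is at most 4.)

3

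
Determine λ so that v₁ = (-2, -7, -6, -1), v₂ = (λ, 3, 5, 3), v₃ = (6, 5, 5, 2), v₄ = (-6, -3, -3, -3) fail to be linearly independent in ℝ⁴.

λ = 14

Dependence holds iff the 4×4 matrix [v₁ v₂ v₃ v₄] is singular.
The determinant works out to 126 - 9*λ.
This vanishes exactly when λ = 14.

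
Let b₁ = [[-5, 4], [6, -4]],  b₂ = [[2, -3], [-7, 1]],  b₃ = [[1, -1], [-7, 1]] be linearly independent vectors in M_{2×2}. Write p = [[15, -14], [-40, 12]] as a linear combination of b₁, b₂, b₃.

Work in coordinates with respect to the standard basis {E₁₁, E₁₂, E₂₁, E₂₂}.
Solve the system with b₁, b₂, b₃ as columns and p as the right-hand side.
The system has the unique solution (a₁, a₂, a₃) = (-2, 1, 3).

p = -2b₁ + b₂ + 3b₃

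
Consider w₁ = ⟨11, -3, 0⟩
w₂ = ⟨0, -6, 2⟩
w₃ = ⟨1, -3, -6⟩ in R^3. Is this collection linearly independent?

linearly independent

Place the vectors as rows of a 3×3 matrix and reduce to echelon form.
The reduction yields 3 nonzero rows, so the rank is 3.
Since rank = 3 (the number of vectors), the set is linearly independent.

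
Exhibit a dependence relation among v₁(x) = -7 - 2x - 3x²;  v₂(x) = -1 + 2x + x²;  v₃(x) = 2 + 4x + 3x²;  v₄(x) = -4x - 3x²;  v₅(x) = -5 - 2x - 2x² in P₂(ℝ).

v₁ - 3v₂ + 2v₃ = 0

Take coordinates with respect to {1, x, x²}.
Row-reduce the matrix with v₁, v₂, v₃, v₄, v₅ as columns; the null space gives the coefficients.
One solution (up to scaling) is (1, -3, 2, 0, 0).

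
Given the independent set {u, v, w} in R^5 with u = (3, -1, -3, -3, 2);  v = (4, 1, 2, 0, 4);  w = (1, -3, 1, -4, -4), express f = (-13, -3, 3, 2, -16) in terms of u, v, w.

Set up the augmented matrix [u | v | w | f] and row-reduce.
Row-reducing the augmented matrix gives the unique coefficients (a₁, a₂, a₃) = (-2, -2, 1).

f = -2u - 2v + w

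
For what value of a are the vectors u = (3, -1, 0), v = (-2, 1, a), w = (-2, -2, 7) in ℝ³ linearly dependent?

The set is linearly dependent precisely when det[u; v; w] = 0.
The determinant works out to 8*a + 7.
This vanishes exactly when a = -7/8.

a = -7/8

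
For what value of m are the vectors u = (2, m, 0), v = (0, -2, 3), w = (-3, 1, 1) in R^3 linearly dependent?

m = -10/9

The set is linearly dependent precisely when det[u; v; w] = 0.
Expanding, det = -9*m - 10.
Solving -9*m - 10 = 0 yields m = -10/9.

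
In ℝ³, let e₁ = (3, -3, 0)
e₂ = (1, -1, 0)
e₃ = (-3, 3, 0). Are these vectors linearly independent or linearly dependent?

linearly dependent

The matrix [e₁|e₂|e₃] has determinant 0.
A zero determinant means the columns are linearly dependent.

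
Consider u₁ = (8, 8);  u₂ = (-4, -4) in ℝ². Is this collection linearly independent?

One vector is a scalar multiple of another, so the set is dependent.

linearly dependent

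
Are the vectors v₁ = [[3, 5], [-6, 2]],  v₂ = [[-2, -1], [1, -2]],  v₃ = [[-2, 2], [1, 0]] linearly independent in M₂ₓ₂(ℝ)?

Write each element as a coordinate vector in ℝ⁴ using {E₁₁, E₁₂, E₂₁, E₂₂}.
Row-reduce the matrix whose columns are v₁, v₂, v₃.
The reduction yields 3 nonzero rows, so the rank is 3.
Since rank = 3 (the number of vectors), the set is linearly independent.

linearly independent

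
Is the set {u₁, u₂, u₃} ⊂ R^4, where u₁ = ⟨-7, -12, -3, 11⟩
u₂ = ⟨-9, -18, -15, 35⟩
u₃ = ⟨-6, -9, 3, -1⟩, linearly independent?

linearly dependent

Place the vectors as rows of a 3×4 matrix and reduce to echelon form.
The reduction yields 2 nonzero rows, so the rank is 2.
Since rank 2 < 3, the set is linearly dependent.
Indeed 3u₁ - u₂ - 2u₃ = 0.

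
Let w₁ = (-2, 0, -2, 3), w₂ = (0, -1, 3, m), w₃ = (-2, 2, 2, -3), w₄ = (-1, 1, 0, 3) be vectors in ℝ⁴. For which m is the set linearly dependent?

Place the vectors as rows of a 4×4 matrix; dependence ⇔ determinant zero.
Cofactor expansion gives det = 4*m + 78.
Setting this to zero gives m = -39/2.

m = -39/2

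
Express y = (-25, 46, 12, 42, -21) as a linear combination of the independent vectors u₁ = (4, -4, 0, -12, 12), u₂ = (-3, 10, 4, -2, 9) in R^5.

y = -4u₁ + 3u₂

Set up the augmented matrix [u₁ | u₂ | y] and row-reduce.
Back-substitution yields (a₁, a₂) = (-4, 3).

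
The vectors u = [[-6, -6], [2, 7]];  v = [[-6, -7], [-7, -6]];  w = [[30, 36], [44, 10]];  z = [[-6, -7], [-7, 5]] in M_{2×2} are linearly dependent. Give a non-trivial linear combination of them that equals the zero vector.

u - 3v - w - 3z = 0

Pass to coordinate vectors relative to the basis {E₁₁, E₁₂, E₂₁, E₂₂}.
Solve the homogeneous system with u, v, w, z as columns by row-reducing the coefficient matrix.
One solution (up to scaling) is (1, -3, -1, -3).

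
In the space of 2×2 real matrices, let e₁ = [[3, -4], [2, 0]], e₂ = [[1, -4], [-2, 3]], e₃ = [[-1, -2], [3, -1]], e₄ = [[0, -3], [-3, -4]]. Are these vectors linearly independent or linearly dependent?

linearly independent

Take coordinates with respect to the standard basis {E₁₁, E₁₂, E₂₁, E₂₂}.
Form the 4×4 matrix with these as columns; its determinant is 413.
A nonzero determinant means the columns are linearly independent.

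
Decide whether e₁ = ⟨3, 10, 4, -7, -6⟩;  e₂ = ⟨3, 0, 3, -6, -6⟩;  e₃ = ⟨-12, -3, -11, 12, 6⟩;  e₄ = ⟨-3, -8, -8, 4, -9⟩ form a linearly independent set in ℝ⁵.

linearly independent

Row-reduce the matrix whose columns are e₁, e₂, e₃, e₄.
The reduction yields 4 nonzero rows, so the rank is 4.
Since rank = 4 (the number of vectors), the set is linearly independent.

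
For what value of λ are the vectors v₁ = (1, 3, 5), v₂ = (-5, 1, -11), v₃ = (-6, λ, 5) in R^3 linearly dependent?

λ = 22

Place the vectors as rows of a 3×3 matrix; dependence ⇔ determinant zero.
Cofactor expansion gives det = 308 - 14*λ.
This vanishes exactly when λ = 22.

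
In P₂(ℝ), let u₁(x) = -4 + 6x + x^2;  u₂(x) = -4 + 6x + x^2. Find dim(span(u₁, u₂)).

Represent each element by its coordinate vector in ℝ³.
Put the 3×2 matrix [u₁|u₂] into echelon form.
The echelon form has 1 nonzero row, so the rank is 1.

1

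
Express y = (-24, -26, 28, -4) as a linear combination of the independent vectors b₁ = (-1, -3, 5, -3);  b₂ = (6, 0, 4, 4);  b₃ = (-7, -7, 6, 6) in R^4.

Set up the augmented matrix [b₁ | b₂ | b₃ | y] and row-reduce.
Row-reducing the augmented matrix gives the unique coefficients (a₁, a₂, a₃) = (4, -1, 2).

y = 4b₁ - b₂ + 2b₃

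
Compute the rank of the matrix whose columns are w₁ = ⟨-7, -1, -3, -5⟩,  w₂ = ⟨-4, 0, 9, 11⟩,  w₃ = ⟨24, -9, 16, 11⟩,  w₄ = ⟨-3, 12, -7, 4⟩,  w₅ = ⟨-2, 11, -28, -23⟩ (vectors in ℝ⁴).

Put the 4×5 matrix [w₁|w₂|w₃|w₄|w₅] into echelon form.
Exactly 3 pivots survive; hence the rank is 3.
(With 5 elements in a 4-dimensional space the rank is at most 4.)

rank 3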